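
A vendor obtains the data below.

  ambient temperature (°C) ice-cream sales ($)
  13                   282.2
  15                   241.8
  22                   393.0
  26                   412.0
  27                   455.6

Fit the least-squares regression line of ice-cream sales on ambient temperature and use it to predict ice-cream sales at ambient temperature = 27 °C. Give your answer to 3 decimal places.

443.949

n = 5, Σx = 103, Σy = 1784.6, Σxy = 38954.8, Σx² = 2283
Sxx = Σx² − (Σx)²/n = 2283 − 2121.8 = 161.2
Sxy = Σxy − (Σx)(Σy)/n = 38954.8 − 36762.76 = 2192.04
b = Sxy/Sxx = 2192.04/161.2 = 13.598263
a = ȳ − b·x̄ = 356.92 − 13.598263·20.6 = 76.795782
ŷ(27) = a + b·27 = 76.795782 + 13.598263·27 = 443.948883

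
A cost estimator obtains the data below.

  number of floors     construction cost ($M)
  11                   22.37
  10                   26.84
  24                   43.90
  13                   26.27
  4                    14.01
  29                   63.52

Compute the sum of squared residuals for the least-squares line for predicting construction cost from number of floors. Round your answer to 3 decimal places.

83.969

n = 6, Σx = 91, Σy = 196.91, Σxy = 3807.7, Σx² = 1823, Σy² = 8069.1959
Sxx = Σx² − (Σx)²/n = 1823 − 1380.166667 = 442.833333
Sxy = Σxy − (Σx)(Σy)/n = 3807.7 − 2986.468333 = 821.231667
Syy = Σy² − (Σy)²/n = 8069.1959 − 6462.258017 = 1606.937883
b = Sxy/Sxx = 821.231667/442.833333 = 1.854494
SSE = Syy − b·Sxy = 1606.937883 − 1.854494·821.231667 = 83.968857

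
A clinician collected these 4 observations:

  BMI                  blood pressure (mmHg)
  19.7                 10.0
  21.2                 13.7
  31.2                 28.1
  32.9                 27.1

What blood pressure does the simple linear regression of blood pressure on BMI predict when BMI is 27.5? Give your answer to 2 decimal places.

21.41

n = 4, Σx = 105, Σy = 78.9, Σxy = 2255.75, Σx² = 2893.38
Sxx = Σx² − (Σx)²/n = 2893.38 − 2756.25 = 137.13
Sxy = Σxy − (Σx)(Σy)/n = 2255.75 − 2071.125 = 184.625
b = Sxy/Sxx = 184.625/137.13 = 1.346350
a = ȳ − b·x̄ = 19.725 − 1.346350·26.25 = -15.616692
ŷ(27.5) = a + b·27.5 = -15.616692 + 1.346350·27.5 = 21.407938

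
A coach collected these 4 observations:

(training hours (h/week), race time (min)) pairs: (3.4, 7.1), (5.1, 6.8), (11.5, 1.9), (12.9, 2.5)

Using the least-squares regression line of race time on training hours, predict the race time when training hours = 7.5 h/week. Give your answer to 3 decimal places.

n = 4, Σx = 32.9, Σy = 18.3, Σxy = 112.92, Σx² = 336.23
Sxx = Σx² − (Σx)²/n = 336.23 − 270.6025 = 65.6275
Sxy = Σxy − (Σx)(Σy)/n = 112.92 − 150.5175 = -37.5975
b = Sxy/Sxx = -37.5975/65.6275 = -0.572892
a = ȳ − b·x̄ = 4.575 − (-0.572892)·8.225 = 9.287040
ŷ(7.5) = a + b·7.5 = 9.287040 + (-0.572892)·7.5 = 4.990347

4.990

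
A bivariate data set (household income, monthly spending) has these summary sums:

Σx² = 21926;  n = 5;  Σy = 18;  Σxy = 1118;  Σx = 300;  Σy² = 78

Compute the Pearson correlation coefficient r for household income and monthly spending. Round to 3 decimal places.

Sxx = Σx² − (Σx)²/n = 21926 − 18000 = 3926
Sxy = Σxy − (Σx)(Σy)/n = 1118 − 1080 = 38
Syy = Σy² − (Σy)²/n = 78 − 64.8 = 13.2
r = Sxy/√(Sxx·Syy) = 38/√(51823.2) = 38/227.647095 = 0.166925

0.167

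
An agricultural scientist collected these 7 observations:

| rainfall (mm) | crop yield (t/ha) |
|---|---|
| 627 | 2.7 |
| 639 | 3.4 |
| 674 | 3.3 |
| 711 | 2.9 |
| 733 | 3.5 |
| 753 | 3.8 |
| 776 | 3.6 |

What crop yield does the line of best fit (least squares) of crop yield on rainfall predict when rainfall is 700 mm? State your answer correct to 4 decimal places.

3.3058

n = 7, Σx = 4913, Σy = 23.2, Σxy = 16372.1, Σx² = 3467721
Sxx = Σx² − (Σx)²/n = 3467721 − 3448224.142857 = 19496.857143
Sxy = Σxy − (Σx)(Σy)/n = 16372.1 − 16283.085714 = 89.014286
b = Sxy/Sxx = 89.014286/19496.857143 = 0.004566
a = ȳ − b·x̄ = 3.314286 − 0.004566·701.857143 = 0.109907
ŷ(700) = a + b·700 = 0.109907 + 0.004566·700 = 3.305807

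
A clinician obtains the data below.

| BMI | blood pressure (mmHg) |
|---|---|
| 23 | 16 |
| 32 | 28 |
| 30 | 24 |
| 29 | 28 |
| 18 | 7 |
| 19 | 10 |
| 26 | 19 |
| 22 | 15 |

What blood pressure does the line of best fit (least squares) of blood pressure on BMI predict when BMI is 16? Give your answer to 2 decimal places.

5.25

n = 8, Σx = 199, Σy = 147, Σxy = 3936, Σx² = 5139
Sxx = Σx² − (Σx)²/n = 5139 − 4950.125 = 188.875
Sxy = Σxy − (Σx)(Σy)/n = 3936 − 3656.625 = 279.375
b = Sxy/Sxx = 279.375/188.875 = 1.479153
a = ȳ − b·x̄ = 18.375 − 1.479153·24.875 = -18.418928
ŷ(16) = a + b·16 = -18.418928 + 1.479153·16 = 5.247518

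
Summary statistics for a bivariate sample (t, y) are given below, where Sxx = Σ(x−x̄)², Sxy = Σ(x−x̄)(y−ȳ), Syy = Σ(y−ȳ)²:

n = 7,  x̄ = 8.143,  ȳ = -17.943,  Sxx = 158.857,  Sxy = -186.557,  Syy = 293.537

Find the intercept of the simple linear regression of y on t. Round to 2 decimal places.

b = Sxy/Sxx = -186.557/158.857 = -1.174371
a = ȳ − b·x̄ = -17.943 − (-1.174371)·8.143 = -8.380100

-8.38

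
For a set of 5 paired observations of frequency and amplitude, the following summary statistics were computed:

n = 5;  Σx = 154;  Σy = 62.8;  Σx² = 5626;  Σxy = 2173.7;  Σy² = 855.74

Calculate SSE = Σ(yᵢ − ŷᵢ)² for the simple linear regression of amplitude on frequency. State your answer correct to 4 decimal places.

2.0183

Sxx = Σx² − (Σx)²/n = 5626 − 4743.2 = 882.8
Sxy = Σxy − (Σx)(Σy)/n = 2173.7 − 1934.24 = 239.46
Syy = Σy² − (Σy)²/n = 855.74 − 788.768 = 66.972
b = Sxy/Sxx = 239.46/882.8 = 0.271251
SSE = Syy − b·Sxy = 66.972 − 0.271251·239.46 = 2.018339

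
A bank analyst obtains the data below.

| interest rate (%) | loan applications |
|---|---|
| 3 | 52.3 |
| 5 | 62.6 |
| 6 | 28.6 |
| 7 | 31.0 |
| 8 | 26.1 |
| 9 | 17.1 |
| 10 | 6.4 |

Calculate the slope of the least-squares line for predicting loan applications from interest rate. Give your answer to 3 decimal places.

-7.215

n = 7, Σx = 48, Σy = 224.1, Σxy = 1285.2, Σx² = 364
Sxx = Σx² − (Σx)²/n = 364 − 329.142857 = 34.857143
Sxy = Σxy − (Σx)(Σy)/n = 1285.2 − 1536.685714 = -251.485714
b = Sxy/Sxx = -251.485714/34.857143 = -7.214754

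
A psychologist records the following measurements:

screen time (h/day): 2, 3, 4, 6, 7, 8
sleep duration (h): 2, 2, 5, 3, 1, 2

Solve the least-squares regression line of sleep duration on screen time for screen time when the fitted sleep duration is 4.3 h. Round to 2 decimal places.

-7.60

n = 6, Σx = 30, Σy = 15, Σxy = 71, Σx² = 178
Sxx = Σx² − (Σx)²/n = 178 − 150 = 28
Sxy = Σxy − (Σx)(Σy)/n = 71 − 75 = -4
b = Sxy/Sxx = -4/28 = -0.142857
a = ȳ − b·x̄ = 2.5 − (-0.142857)·5 = 3.214286
Set a + b·x = 4.3: x = (4.3 − 3.214286) / (-0.142857) = -7.6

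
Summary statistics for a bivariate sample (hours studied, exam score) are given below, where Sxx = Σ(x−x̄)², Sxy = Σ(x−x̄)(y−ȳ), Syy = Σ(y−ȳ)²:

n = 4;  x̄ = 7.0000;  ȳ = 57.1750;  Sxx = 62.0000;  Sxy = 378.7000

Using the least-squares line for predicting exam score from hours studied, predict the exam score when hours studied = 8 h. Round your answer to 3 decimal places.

b = Sxy/Sxx = 378.7/62 = 6.108065
a = ȳ − b·x̄ = 57.175 − 6.108065·7 = 14.418548
ŷ(8) = a + b·8 = 14.418548 + 6.108065·8 = 63.283065

63.283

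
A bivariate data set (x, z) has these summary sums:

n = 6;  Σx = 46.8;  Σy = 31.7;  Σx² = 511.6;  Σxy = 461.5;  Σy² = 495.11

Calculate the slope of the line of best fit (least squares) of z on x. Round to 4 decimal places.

Sxx = Σx² − (Σx)²/n = 511.6 − 365.04 = 146.56
Sxy = Σxy − (Σx)(Σy)/n = 461.5 − 247.26 = 214.24
b = Sxy/Sxx = 214.24/146.56 = 1.461790

1.4618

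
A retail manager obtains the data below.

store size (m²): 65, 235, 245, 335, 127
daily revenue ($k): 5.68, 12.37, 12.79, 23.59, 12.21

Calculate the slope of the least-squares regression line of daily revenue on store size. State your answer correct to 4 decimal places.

n = 5, Σx = 1007, Σy = 66.64, Σxy = 15863.02, Σx² = 247829
Sxx = Σx² − (Σx)²/n = 247829 − 202809.8 = 45019.2
Sxy = Σxy − (Σx)(Σy)/n = 15863.02 − 13421.296 = 2441.724
b = Sxy/Sxx = 2441.724/45019.2 = 0.054237

0.0542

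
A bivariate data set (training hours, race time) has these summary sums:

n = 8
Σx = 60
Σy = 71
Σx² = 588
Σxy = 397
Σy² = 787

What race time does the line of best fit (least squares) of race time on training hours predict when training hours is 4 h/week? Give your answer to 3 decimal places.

Sxx = Σx² − (Σx)²/n = 588 − 450 = 138
Sxy = Σxy − (Σx)(Σy)/n = 397 − 532.5 = -135.5
b = Sxy/Sxx = -135.5/138 = -0.981884
a = ȳ − b·x̄ = 8.875 − (-0.981884)·7.5 = 16.239130
ŷ(4) = a + b·4 = 16.239130 + (-0.981884)·4 = 12.311594

12.312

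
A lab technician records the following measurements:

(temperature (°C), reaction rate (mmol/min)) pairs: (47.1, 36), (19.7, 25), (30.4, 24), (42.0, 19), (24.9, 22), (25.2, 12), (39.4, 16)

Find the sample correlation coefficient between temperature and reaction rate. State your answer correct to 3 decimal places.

n = 7, Σx = 228.7, Σy = 154, Σxy = 5196.3, Σx² = 8102.07, Σy² = 3742
Sxx = Σx² − (Σx)²/n = 8102.07 − 7471.955714 = 630.114286
Sxy = Σxy − (Σx)(Σy)/n = 5196.3 − 5031.4 = 164.9
Syy = Σy² − (Σy)²/n = 3742 − 3388 = 354
r = Sxy/√(Sxx·Syy) = 164.9/√(223060.457143) = 164.9/472.292766 = 0.349148

0.349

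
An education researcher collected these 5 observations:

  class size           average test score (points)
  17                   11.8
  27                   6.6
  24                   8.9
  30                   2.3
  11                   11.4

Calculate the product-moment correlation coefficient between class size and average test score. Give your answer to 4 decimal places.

n = 5, Σx = 109, Σy = 41, Σxy = 786.8, Σx² = 2615, Σy² = 397.26
Sxx = Σx² − (Σx)²/n = 2615 − 2376.2 = 238.8
Sxy = Σxy − (Σx)(Σy)/n = 786.8 − 893.8 = -107
Syy = Σy² − (Σy)²/n = 397.26 − 336.2 = 61.06
r = Sxy/√(Sxx·Syy) = -107/√(14581.128) = -107/120.752342 = -0.886111

-0.8861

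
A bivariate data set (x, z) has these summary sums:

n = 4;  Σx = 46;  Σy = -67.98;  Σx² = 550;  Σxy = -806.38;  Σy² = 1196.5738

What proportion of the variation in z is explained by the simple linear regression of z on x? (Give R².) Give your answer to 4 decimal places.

0.6991

Sxx = Σx² − (Σx)²/n = 550 − 529 = 21
Sxy = Σxy − (Σx)(Σy)/n = -806.38 − (-781.77) = -24.61
Syy = Σy² − (Σy)²/n = 1196.5738 − 1155.3201 = 41.2537
R² = Sxy²/(Sxx·Syy) = (-24.61)²/(21·41.2537) = 0.699103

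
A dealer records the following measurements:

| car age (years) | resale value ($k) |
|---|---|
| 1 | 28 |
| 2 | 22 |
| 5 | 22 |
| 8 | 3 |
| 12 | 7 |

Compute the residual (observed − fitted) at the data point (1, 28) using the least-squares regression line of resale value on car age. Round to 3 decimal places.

2.015

n = 5, Σx = 28, Σy = 82, Σxy = 290, Σx² = 238
Sxx = Σx² − (Σx)²/n = 238 − 156.8 = 81.2
Sxy = Σxy − (Σx)(Σy)/n = 290 − 459.2 = -169.2
b = Sxy/Sxx = -169.2/81.2 = -2.083744
a = ȳ − b·x̄ = 16.4 − (-2.083744)·5.6 = 28.068966
ŷ(1) = 28.068966 + (-2.083744)·1 = 25.985222
residual = y − ŷ = 28 − 25.985222 = 2.014778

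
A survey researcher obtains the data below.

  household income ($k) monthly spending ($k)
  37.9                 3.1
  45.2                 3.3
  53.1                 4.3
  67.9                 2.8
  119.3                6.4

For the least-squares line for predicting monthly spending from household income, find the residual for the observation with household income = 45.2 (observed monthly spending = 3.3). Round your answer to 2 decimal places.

n = 5, Σx = 323.4, Σy = 19.9, Σxy = 1448.62, Σx² = 25141.96
Sxx = Σx² − (Σx)²/n = 25141.96 − 20917.512 = 4224.448
Sxy = Σxy − (Σx)(Σy)/n = 1448.62 − 1287.132 = 161.488
b = Sxy/Sxx = 161.488/4224.448 = 0.038227
a = ȳ − b·x̄ = 3.98 − 0.038227·64.68 = 1.507477
ŷ(45.2) = 1.507477 + 0.038227·45.2 = 3.235338
residual = y − ŷ = 3.3 − 3.235338 = 0.064662

0.06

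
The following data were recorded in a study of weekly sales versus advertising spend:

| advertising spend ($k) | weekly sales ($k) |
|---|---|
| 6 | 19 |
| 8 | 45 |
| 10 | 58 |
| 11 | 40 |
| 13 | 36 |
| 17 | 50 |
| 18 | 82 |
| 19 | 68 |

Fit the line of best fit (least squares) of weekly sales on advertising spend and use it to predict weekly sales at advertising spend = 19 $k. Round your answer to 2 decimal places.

69.07

n = 8, Σx = 102, Σy = 398, Σxy = 5580, Σx² = 1464
Sxx = Σx² − (Σx)²/n = 1464 − 1300.5 = 163.5
Sxy = Σxy − (Σx)(Σy)/n = 5580 − 5074.5 = 505.5
b = Sxy/Sxx = 505.5/163.5 = 3.091743
a = ȳ − b·x̄ = 49.75 − 3.091743·12.75 = 10.330275
ŷ(19) = a + b·19 = 10.330275 + 3.091743·19 = 69.073394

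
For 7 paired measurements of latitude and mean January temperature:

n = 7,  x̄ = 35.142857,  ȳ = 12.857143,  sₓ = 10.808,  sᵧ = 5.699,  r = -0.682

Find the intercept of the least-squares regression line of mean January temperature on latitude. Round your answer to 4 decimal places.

b = r · sᵧ/sₓ = -0.682 · 5.699/10.808 = -0.359615
a = ȳ − b·x̄ = 12.857143 − (-0.359615)·35.142857 = 25.495039

25.4950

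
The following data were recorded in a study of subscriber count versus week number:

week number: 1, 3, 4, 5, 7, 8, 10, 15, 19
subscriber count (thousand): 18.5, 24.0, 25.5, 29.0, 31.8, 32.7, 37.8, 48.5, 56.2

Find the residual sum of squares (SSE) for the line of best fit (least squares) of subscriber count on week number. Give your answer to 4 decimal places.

4.2944

n = 9, Σx = 72, Σy = 304, Σxy = 2995, Σx² = 850, Σy² = 11429.56
Sxx = Σx² − (Σx)²/n = 850 − 576 = 274
Sxy = Σxy − (Σx)(Σy)/n = 2995 − 2432 = 563
Syy = Σy² − (Σy)²/n = 11429.56 − 10268.444444 = 1161.115556
b = Sxy/Sxx = 563/274 = 2.054745
SSE = Syy − b·Sxy = 1161.115556 − 2.054745·563 = 4.294388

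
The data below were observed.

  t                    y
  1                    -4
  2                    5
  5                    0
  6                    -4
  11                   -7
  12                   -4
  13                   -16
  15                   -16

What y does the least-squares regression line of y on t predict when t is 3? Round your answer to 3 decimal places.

-0.095

n = 8, Σx = 65, Σy = -46, Σxy = -591, Σx² = 725
Sxx = Σx² − (Σx)²/n = 725 − 528.125 = 196.875
Sxy = Σxy − (Σx)(Σy)/n = -591 − (-373.75) = -217.25
b = Sxy/Sxx = -217.25/196.875 = -1.103492
a = ȳ − b·x̄ = -5.75 − (-1.103492)·8.125 = 3.215873
ŷ(3) = a + b·3 = 3.215873 + (-1.103492)·3 = -0.094603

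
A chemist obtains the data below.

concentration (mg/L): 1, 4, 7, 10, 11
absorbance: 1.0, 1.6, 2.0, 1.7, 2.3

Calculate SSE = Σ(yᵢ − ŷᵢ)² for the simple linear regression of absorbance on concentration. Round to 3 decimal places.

0.252

n = 5, Σx = 33, Σy = 8.6, Σxy = 63.7, Σx² = 287, Σy² = 15.74
Sxx = Σx² − (Σx)²/n = 287 − 217.8 = 69.2
Sxy = Σxy − (Σx)(Σy)/n = 63.7 − 56.76 = 6.94
Syy = Σy² − (Σy)²/n = 15.74 − 14.792 = 0.948
b = Sxy/Sxx = 6.94/69.2 = 0.100289
SSE = Syy − b·Sxy = 0.948 − 0.100289·6.94 = 0.251994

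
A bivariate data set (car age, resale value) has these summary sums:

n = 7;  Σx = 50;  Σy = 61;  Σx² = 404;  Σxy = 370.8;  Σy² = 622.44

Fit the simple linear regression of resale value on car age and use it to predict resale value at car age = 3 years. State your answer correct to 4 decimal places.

Sxx = Σx² − (Σx)²/n = 404 − 357.142857 = 46.857143
Sxy = Σxy − (Σx)(Σy)/n = 370.8 − 435.714286 = -64.914286
b = Sxy/Sxx = -64.914286/46.857143 = -1.385366
a = ȳ − b·x̄ = 8.714286 − (-1.385366)·7.142857 = 18.609756
ŷ(3) = a + b·3 = 18.609756 + (-1.385366)·3 = 14.453659

14.4537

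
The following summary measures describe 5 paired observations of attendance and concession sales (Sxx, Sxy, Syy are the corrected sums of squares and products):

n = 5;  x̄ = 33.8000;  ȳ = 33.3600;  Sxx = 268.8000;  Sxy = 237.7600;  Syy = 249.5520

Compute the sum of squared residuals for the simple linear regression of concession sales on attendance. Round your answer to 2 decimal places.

39.25

b = Sxy/Sxx = 237.76/268.8 = 0.884524
SSE = Syy − b·Sxy = 249.552 − 0.884524·237.76 = 39.247619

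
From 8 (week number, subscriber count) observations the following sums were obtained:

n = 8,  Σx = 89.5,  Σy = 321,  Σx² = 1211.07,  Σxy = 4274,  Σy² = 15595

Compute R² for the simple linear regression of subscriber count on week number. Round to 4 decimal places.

Sxx = Σx² − (Σx)²/n = 1211.07 − 1001.28125 = 209.78875
Sxy = Σxy − (Σx)(Σy)/n = 4274 − 3591.1875 = 682.8125
Syy = Σy² − (Σy)²/n = 15595 − 12880.125 = 2714.875
R² = Sxy²/(Sxx·Syy) = (682.8125)²/(209.78875·2714.875) = 0.818598

0.8186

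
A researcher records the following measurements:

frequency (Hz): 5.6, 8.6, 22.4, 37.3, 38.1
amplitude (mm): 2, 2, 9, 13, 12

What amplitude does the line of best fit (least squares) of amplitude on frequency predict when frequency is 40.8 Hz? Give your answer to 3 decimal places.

n = 5, Σx = 112, Σy = 38, Σxy = 1172.1, Σx² = 3449.98
Sxx = Σx² − (Σx)²/n = 3449.98 − 2508.8 = 941.18
Sxy = Σxy − (Σx)(Σy)/n = 1172.1 − 851.2 = 320.9
b = Sxy/Sxx = 320.9/941.18 = 0.340955
a = ȳ − b·x̄ = 7.6 − 0.340955·22.4 = -0.037391
ŷ(40.8) = a + b·40.8 = -0.037391 + 0.340955·40.8 = 13.873571

13.874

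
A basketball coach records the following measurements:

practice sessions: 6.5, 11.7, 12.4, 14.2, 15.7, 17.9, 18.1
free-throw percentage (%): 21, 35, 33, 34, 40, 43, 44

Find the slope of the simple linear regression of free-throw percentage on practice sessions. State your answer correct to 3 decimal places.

n = 7, Σx = 96.5, Σy = 250, Σxy = 3632.1, Σx² = 1429.05
Sxx = Σx² − (Σx)²/n = 1429.05 − 1330.321429 = 98.728571
Sxy = Σxy − (Σx)(Σy)/n = 3632.1 − 3446.428571 = 185.671429
b = Sxy/Sxx = 185.671429/98.728571 = 1.880625

1.881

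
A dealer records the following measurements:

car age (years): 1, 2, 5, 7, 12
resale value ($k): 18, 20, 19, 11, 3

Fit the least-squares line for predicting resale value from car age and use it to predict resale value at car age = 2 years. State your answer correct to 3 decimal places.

19.370

n = 5, Σx = 27, Σy = 71, Σxy = 266, Σx² = 223
Sxx = Σx² − (Σx)²/n = 223 − 145.8 = 77.2
Sxy = Σxy − (Σx)(Σy)/n = 266 − 383.4 = -117.4
b = Sxy/Sxx = -117.4/77.2 = -1.520725
a = ȳ − b·x̄ = 14.2 − (-1.520725)·5.4 = 22.411917
ŷ(2) = a + b·2 = 22.411917 + (-1.520725)·2 = 19.370466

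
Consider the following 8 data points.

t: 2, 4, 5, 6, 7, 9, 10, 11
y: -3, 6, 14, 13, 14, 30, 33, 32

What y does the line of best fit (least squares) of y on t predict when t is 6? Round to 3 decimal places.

14.289

n = 8, Σx = 54, Σy = 139, Σxy = 1216, Σx² = 432
Sxx = Σx² − (Σx)²/n = 432 − 364.5 = 67.5
Sxy = Σxy − (Σx)(Σy)/n = 1216 − 938.25 = 277.75
b = Sxy/Sxx = 277.75/67.5 = 4.114815
a = ȳ − b·x̄ = 17.375 − 4.114815·6.75 = -10.4
ŷ(6) = a + b·6 = -10.4 + 4.114815·6 = 14.288889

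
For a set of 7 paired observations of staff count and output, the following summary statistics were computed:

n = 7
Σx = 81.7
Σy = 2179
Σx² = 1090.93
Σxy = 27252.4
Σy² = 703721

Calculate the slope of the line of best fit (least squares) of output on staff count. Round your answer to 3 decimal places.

13.251

Sxx = Σx² − (Σx)²/n = 1090.93 − 953.555714 = 137.374286
Sxy = Σxy − (Σx)(Σy)/n = 27252.4 − 25432.042857 = 1820.357143
b = Sxy/Sxx = 1820.357143/137.374286 = 13.251076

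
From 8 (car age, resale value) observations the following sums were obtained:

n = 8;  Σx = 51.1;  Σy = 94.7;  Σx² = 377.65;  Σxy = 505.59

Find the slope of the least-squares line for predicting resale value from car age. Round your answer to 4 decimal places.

-1.9377

Sxx = Σx² − (Σx)²/n = 377.65 − 326.40125 = 51.24875
Sxy = Σxy − (Σx)(Σy)/n = 505.59 − 604.89625 = -99.30625
b = Sxy/Sxx = -99.30625/51.24875 = -1.937730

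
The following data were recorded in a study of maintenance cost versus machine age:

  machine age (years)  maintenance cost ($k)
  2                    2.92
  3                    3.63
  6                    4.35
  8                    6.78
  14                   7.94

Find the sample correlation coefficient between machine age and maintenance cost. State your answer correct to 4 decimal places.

0.9564

n = 5, Σx = 33, Σy = 25.62, Σxy = 208.23, Σx² = 309, Σy² = 149.6378
Sxx = Σx² − (Σx)²/n = 309 − 217.8 = 91.2
Sxy = Σxy − (Σx)(Σy)/n = 208.23 − 169.092 = 39.138
Syy = Σy² − (Σy)²/n = 149.6378 − 131.27688 = 18.36092
r = Sxy/√(Sxx·Syy) = 39.138/√(1674.515904) = 39.138/40.920849 = 0.956432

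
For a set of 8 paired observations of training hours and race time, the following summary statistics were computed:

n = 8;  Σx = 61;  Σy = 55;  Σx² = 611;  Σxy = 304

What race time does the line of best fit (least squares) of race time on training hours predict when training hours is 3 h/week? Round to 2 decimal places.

10.53

Sxx = Σx² − (Σx)²/n = 611 − 465.125 = 145.875
Sxy = Σxy − (Σx)(Σy)/n = 304 − 419.375 = -115.375
b = Sxy/Sxx = -115.375/145.875 = -0.790917
a = ȳ − b·x̄ = 6.875 − (-0.790917)·7.625 = 12.905741
ŷ(3) = a + b·3 = 12.905741 + (-0.790917)·3 = 10.532991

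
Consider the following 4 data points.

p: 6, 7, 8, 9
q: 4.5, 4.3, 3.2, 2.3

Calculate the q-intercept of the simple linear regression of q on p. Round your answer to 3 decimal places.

9.350

n = 4, Σx = 30, Σy = 14.3, Σxy = 103.4, Σx² = 230
Sxx = Σx² − (Σx)²/n = 230 − 225 = 5
Sxy = Σxy − (Σx)(Σy)/n = 103.4 − 107.25 = -3.85
b = Sxy/Sxx = -3.85/5 = -0.77
a = ȳ − b·x̄ = 3.575 − (-0.77)·7.5 = 9.35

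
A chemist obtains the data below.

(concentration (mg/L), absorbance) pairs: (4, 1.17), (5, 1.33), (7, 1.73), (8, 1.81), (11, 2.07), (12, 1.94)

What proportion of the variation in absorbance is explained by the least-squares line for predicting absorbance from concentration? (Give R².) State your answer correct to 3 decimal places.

0.871

n = 6, Σx = 47, Σy = 10.05, Σxy = 83.97, Σx² = 419, Σy² = 17.4553
Sxx = Σx² − (Σx)²/n = 419 − 368.166667 = 50.833333
Sxy = Σxy − (Σx)(Σy)/n = 83.97 − 78.725 = 5.245
Syy = Σy² − (Σy)²/n = 17.4553 − 16.83375 = 0.62155
R² = Sxy²/(Sxx·Syy) = (5.245)²/(50.833333·0.62155) = 0.870696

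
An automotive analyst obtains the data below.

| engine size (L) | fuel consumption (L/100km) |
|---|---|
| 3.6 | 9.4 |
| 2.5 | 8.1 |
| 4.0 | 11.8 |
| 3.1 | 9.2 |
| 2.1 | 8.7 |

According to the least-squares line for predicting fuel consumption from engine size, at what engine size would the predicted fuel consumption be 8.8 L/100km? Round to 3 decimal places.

2.637

n = 5, Σx = 15.3, Σy = 47.2, Σxy = 148.08, Σx² = 49.23
Sxx = Σx² − (Σx)²/n = 49.23 − 46.818 = 2.412
Sxy = Σxy − (Σx)(Σy)/n = 148.08 − 144.432 = 3.648
b = Sxy/Sxx = 3.648/2.412 = 1.512438
a = ȳ − b·x̄ = 9.44 − 1.512438·3.06 = 4.811940
Set a + b·x = 8.8: x = (8.8 − 4.811940) / 1.512438 = 2.636842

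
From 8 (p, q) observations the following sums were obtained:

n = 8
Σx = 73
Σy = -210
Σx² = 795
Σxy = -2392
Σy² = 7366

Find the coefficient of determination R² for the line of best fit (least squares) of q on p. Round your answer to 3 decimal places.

Sxx = Σx² − (Σx)²/n = 795 − 666.125 = 128.875
Sxy = Σxy − (Σx)(Σy)/n = -2392 − (-1916.25) = -475.75
Syy = Σy² − (Σy)²/n = 7366 − 5512.5 = 1853.5
R² = Sxy²/(Sxx·Syy) = (-475.75)²/(128.875·1853.5) = 0.947537

0.948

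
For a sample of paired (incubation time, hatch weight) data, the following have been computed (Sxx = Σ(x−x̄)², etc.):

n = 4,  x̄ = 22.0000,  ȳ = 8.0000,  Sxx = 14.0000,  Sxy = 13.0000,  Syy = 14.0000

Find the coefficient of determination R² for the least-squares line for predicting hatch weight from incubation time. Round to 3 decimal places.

0.862

R² = Sxy²/(Sxx·Syy) = (13)²/(14·14) = 0.862245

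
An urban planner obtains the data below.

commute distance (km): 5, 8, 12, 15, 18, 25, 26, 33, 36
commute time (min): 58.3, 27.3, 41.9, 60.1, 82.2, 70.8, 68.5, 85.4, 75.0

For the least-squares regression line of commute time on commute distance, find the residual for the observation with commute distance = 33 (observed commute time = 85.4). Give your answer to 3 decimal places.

5.384

n = 9, Σx = 178, Σy = 569.5, Σxy = 12463, Σx² = 4468
Sxx = Σx² − (Σx)²/n = 4468 − 3520.444444 = 947.555556
Sxy = Σxy − (Σx)(Σy)/n = 12463 − 11263.444444 = 1199.555556
b = Sxy/Sxx = 1199.555556/947.555556 = 1.265947
a = ȳ − b·x̄ = 63.277778 − 1.265947·19.777778 = 38.240150
ŷ(33) = 38.240150 + 1.265947·33 = 80.016417
residual = y − ŷ = 85.4 − 80.016417 = 5.383583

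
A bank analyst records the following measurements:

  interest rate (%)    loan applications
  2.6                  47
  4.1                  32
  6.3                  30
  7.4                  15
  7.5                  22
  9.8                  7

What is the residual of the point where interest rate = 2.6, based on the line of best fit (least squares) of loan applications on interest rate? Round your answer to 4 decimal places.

n = 6, Σx = 37.7, Σy = 153, Σxy = 787, Σx² = 270.31
Sxx = Σx² − (Σx)²/n = 270.31 − 236.881667 = 33.428333
Sxy = Σxy − (Σx)(Σy)/n = 787 − 961.35 = -174.35
b = Sxy/Sxx = -174.35/33.428333 = -5.215635
a = ȳ − b·x̄ = 25.5 − (-5.215635)·6.283333 = 58.271576
ŷ(2.6) = 58.271576 + (-5.215635)·2.6 = 44.710924
residual = y − ŷ = 47 − 44.710924 = 2.289076

2.2891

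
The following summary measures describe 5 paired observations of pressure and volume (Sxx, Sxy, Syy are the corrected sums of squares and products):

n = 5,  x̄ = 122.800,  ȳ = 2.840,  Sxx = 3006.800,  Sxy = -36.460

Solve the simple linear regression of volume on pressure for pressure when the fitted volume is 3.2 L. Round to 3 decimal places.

b = Sxy/Sxx = -36.46/3006.8 = -0.012126
a = ȳ − b·x̄ = 2.84 − (-0.012126)·122.8 = 4.329054
Set a + b·x = 3.2: x = (3.2 − 4.329054) / (-0.012126) = 93.111355

93.111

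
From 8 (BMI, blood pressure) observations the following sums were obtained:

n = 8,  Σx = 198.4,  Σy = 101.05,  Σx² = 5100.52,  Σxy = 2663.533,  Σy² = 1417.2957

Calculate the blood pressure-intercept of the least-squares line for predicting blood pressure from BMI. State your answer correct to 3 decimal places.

-9.044

Sxx = Σx² − (Σx)²/n = 5100.52 − 4920.32 = 180.2
Sxy = Σxy − (Σx)(Σy)/n = 2663.533 − 2506.04 = 157.493
b = Sxy/Sxx = 157.493/180.2 = 0.873990
a = ȳ − b·x̄ = 12.63125 − 0.873990·24.8 = -9.043702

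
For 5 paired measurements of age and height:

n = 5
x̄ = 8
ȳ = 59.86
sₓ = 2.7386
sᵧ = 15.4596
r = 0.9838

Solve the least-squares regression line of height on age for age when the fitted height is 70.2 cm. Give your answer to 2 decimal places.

b = r · sᵧ/sₓ = 0.9838 · 15.4596/2.7386 = 5.553624
a = ȳ − b·x̄ = 59.86 − 5.553624·8 = 15.431009
Set a + b·x = 70.2: x = (70.2 − 15.431009) / 5.553624 = 9.861847

9.86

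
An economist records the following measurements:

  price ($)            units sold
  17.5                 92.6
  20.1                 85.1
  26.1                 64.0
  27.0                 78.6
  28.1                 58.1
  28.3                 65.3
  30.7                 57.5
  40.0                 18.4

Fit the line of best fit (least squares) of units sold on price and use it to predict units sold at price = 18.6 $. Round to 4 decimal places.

92.6649

n = 8, Σx = 217.8, Σy = 519.6, Σxy = 13105.46, Σx² = 6253.46
Sxx = Σx² − (Σx)²/n = 6253.46 − 5929.605 = 323.855
Sxy = Σxy − (Σx)(Σy)/n = 13105.46 − 14146.11 = -1040.65
b = Sxy/Sxx = -1040.65/323.855 = -3.213321
a = ȳ − b·x̄ = 64.95 − (-3.213321)·27.225 = 152.432658
ŷ(18.6) = a + b·18.6 = 152.432658 + (-3.213321)·18.6 = 92.664892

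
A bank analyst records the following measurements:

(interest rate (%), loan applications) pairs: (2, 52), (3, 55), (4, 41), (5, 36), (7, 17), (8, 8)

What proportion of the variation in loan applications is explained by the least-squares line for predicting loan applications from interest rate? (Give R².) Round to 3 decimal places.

0.961

n = 6, Σx = 29, Σy = 209, Σxy = 796, Σx² = 167, Σy² = 9059
Sxx = Σx² − (Σx)²/n = 167 − 140.166667 = 26.833333
Sxy = Σxy − (Σx)(Σy)/n = 796 − 1010.166667 = -214.166667
Syy = Σy² − (Σy)²/n = 9059 − 7280.166667 = 1778.833333
R² = Sxy²/(Sxx·Syy) = (-214.166667)²/(26.833333·1778.833333) = 0.960935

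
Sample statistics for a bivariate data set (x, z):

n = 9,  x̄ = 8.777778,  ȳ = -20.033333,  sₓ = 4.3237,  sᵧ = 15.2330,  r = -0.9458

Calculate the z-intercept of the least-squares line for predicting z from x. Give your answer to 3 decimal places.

b = r · sᵧ/sₓ = -0.9458 · 15.233/4.3237 = -3.332186
a = ȳ − b·x̄ = -20.033333 − (-3.332186)·8.777778 = 9.215854

9.216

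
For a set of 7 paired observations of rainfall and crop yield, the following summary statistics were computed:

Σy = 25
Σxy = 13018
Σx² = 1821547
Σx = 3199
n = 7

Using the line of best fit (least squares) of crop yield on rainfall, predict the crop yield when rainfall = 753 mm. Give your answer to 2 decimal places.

4.88

Sxx = Σx² − (Σx)²/n = 1821547 − 1461943 = 359604
Sxy = Σxy − (Σx)(Σy)/n = 13018 − 11425 = 1593
b = Sxy/Sxx = 1593/359604 = 0.004430
a = ȳ − b·x̄ = 3.571429 − 0.004430·457 = 1.546977
ŷ(753) = a + b·753 = 1.546977 + 0.004430·753 = 4.882671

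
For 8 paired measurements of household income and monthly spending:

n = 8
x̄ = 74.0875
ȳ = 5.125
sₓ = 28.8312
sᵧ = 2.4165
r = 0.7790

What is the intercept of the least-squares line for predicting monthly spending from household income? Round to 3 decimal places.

0.288

b = r · sᵧ/sₓ = 0.779 · 2.4165/28.8312 = 0.065292
a = ȳ − b·x̄ = 5.125 − 0.065292·74.0875 = 0.287662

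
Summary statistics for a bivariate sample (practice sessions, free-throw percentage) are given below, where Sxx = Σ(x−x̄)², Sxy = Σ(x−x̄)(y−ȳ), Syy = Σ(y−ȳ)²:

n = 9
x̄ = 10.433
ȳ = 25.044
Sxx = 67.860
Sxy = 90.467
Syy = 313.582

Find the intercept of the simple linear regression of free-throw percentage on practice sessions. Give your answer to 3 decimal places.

b = Sxy/Sxx = 90.467/67.86 = 1.333142
a = ȳ − b·x̄ = 25.044 − 1.333142·10.433 = 11.135332

11.135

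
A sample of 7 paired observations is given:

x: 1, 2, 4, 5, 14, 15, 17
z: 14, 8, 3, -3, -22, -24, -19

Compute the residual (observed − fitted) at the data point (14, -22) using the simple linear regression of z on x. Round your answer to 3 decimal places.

-3.249

n = 7, Σx = 58, Σy = -43, Σxy = -964, Σx² = 756
Sxx = Σx² − (Σx)²/n = 756 − 480.571429 = 275.428571
Sxy = Σxy − (Σx)(Σy)/n = -964 − (-356.285714) = -607.714286
b = Sxy/Sxx = -607.714286/275.428571 = -2.206432
a = ȳ − b·x̄ = -6.142857 − (-2.206432)·8.285714 = 12.139004
ŷ(14) = 12.139004 + (-2.206432)·14 = -18.751037
residual = y − ŷ = -22 − (-18.751037) = -3.248963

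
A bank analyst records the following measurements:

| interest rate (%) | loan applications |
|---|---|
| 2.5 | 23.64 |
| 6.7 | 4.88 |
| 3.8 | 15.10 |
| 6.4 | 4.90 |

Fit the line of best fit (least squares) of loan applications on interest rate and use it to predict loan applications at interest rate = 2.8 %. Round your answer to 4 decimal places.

21.1510

n = 4, Σx = 19.4, Σy = 48.52, Σxy = 180.536, Σx² = 106.54
Sxx = Σx² − (Σx)²/n = 106.54 − 94.09 = 12.45
Sxy = Σxy − (Σx)(Σy)/n = 180.536 − 235.322 = -54.786
b = Sxy/Sxx = -54.786/12.45 = -4.400482
a = ȳ − b·x̄ = 12.13 − (-4.400482)·4.85 = 33.472337
ŷ(2.8) = a + b·2.8 = 33.472337 + (-4.400482)·2.8 = 21.150988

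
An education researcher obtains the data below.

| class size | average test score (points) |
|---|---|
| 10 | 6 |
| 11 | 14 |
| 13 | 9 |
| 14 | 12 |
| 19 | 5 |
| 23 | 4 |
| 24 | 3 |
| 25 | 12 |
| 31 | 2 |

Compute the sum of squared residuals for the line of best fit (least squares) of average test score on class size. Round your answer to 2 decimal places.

106.59

n = 9, Σx = 170, Σy = 67, Σxy = 1120, Σx² = 3638, Σy² = 655
Sxx = Σx² − (Σx)²/n = 3638 − 3211.111111 = 426.888889
Sxy = Σxy − (Σx)(Σy)/n = 1120 − 1265.555556 = -145.555556
Syy = Σy² − (Σy)²/n = 655 − 498.777778 = 156.222222
b = Sxy/Sxx = -145.555556/426.888889 = -0.340968
SSE = Syy − b·Sxy = 156.222222 − (-0.340968)·(-145.555556) = 106.592400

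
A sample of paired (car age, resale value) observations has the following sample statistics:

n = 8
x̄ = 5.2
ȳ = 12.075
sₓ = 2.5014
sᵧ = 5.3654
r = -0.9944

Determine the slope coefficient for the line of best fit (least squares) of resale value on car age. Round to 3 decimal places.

b = r · sᵧ/sₓ = -0.9944 · 5.3654/2.5014 = -2.132947

-2.133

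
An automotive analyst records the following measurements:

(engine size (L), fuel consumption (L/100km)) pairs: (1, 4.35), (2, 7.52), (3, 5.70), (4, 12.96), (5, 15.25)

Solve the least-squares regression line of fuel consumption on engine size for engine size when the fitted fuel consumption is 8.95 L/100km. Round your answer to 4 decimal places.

2.9244

n = 5, Σx = 15, Σy = 45.78, Σxy = 164.58, Σx² = 55
Sxx = Σx² − (Σx)²/n = 55 − 45 = 10
Sxy = Σxy − (Σx)(Σy)/n = 164.58 − 137.34 = 27.24
b = Sxy/Sxx = 27.24/10 = 2.724
a = ȳ − b·x̄ = 9.156 − 2.724·3 = 0.984
Set a + b·x = 8.95: x = (8.95 − 0.984) / 2.724 = 2.924376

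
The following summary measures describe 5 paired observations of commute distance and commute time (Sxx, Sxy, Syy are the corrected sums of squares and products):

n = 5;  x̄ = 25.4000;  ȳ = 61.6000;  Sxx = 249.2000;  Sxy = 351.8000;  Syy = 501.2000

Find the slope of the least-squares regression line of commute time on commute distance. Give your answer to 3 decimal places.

1.412

b = Sxy/Sxx = 351.8/249.2 = 1.411717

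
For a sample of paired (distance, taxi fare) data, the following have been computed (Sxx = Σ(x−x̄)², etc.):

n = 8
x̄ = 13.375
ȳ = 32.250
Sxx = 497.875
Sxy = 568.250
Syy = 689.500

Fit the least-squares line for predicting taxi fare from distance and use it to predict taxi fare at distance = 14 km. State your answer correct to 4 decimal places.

b = Sxy/Sxx = 568.25/497.875 = 1.141351
a = ȳ − b·x̄ = 32.25 − 1.141351·13.375 = 16.984434
ŷ(14) = a + b·14 = 16.984434 + 1.141351·14 = 32.963344

32.9633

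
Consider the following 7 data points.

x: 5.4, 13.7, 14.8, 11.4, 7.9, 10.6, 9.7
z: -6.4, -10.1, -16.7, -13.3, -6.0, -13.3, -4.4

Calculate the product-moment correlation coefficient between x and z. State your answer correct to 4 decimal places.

-0.7344

n = 7, Σx = 73.5, Σy = -70.2, Σxy = -802.77, Σx² = 834.71, Σy² = 831
Sxx = Σx² − (Σx)²/n = 834.71 − 771.75 = 62.96
Sxy = Σxy − (Σx)(Σy)/n = -802.77 − (-737.1) = -65.67
Syy = Σy² − (Σy)²/n = 831 − 704.005714 = 126.994286
r = Sxy/√(Sxx·Syy) = -65.67/√(7995.560229) = -65.67/89.417897 = -0.734417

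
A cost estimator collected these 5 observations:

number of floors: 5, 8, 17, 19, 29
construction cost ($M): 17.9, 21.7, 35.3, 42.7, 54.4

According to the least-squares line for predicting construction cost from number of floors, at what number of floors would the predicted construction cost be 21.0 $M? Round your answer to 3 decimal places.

7.045

n = 5, Σx = 78, Σy = 172, Σxy = 3252.1, Σx² = 1580
Sxx = Σx² − (Σx)²/n = 1580 − 1216.8 = 363.2
Sxy = Σxy − (Σx)(Σy)/n = 3252.1 − 2683.2 = 568.9
b = Sxy/Sxx = 568.9/363.2 = 1.566355
a = ȳ − b·x̄ = 34.4 − 1.566355·15.6 = 9.964868
Set a + b·x = 21.0: x = (21.0 − 9.964868) / 1.566355 = 7.045105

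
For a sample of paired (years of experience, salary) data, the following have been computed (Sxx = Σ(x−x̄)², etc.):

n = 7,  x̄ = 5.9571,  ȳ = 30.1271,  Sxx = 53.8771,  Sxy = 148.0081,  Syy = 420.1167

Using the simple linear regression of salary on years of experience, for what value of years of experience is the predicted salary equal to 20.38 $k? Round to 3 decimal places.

2.409

b = Sxy/Sxx = 148.0081/53.8771 = 2.747143
a = ȳ − b·x̄ = 30.1271 − 2.747143·5.9571 = 13.762094
Set a + b·x = 20.38: x = (20.38 − 13.762094) / 2.747143 = 2.409014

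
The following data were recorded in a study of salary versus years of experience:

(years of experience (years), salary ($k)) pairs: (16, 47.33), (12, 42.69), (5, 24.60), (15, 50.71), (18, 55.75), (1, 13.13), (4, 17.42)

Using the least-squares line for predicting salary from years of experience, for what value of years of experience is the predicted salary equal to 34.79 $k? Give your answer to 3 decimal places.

9.687

n = 7, Σx = 71, Σy = 251.63, Σxy = 3239.52, Σx² = 991
Sxx = Σx² − (Σx)²/n = 991 − 720.142857 = 270.857143
Sxy = Σxy − (Σx)(Σy)/n = 3239.52 − 2552.247143 = 687.272857
b = Sxy/Sxx = 687.272857/270.857143 = 2.537400
a = ȳ − b·x̄ = 35.947143 − 2.537400·10.142857 = 10.210659
Set a + b·x = 34.79: x = (34.79 − 10.210659) / 2.537400 = 9.686822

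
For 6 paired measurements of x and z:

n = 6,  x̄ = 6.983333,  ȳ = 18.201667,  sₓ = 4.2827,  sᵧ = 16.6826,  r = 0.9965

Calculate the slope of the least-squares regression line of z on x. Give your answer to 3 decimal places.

3.882

b = r · sᵧ/sₓ = 0.9965 · 16.6826/4.2827 = 3.881713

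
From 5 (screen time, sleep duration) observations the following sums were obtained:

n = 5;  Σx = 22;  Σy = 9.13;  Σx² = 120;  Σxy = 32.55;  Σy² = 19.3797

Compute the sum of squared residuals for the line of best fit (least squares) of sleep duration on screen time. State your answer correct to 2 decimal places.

0.20

Sxx = Σx² − (Σx)²/n = 120 − 96.8 = 23.2
Sxy = Σxy − (Σx)(Σy)/n = 32.55 − 40.172 = -7.622
Syy = Σy² − (Σy)²/n = 19.3797 − 16.67138 = 2.70832
b = Sxy/Sxx = -7.622/23.2 = -0.328534
SSE = Syy − b·Sxy = 2.70832 − (-0.328534)·(-7.622) = 0.204230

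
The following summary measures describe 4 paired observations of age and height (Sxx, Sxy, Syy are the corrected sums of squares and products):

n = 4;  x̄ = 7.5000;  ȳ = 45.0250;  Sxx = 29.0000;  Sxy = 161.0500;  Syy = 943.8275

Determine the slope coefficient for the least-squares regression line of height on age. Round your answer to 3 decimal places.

5.553

b = Sxy/Sxx = 161.05/29 = 5.553448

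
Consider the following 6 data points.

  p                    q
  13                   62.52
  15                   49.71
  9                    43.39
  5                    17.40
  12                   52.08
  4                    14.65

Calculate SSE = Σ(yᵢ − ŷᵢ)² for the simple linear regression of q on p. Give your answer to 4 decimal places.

286.1754

n = 6, Σx = 58, Σy = 239.75, Σxy = 2719.48, Σx² = 660, Σy² = 11492.2355
Sxx = Σx² − (Σx)²/n = 660 − 560.666667 = 99.333333
Sxy = Σxy − (Σx)(Σy)/n = 2719.48 − 2317.583333 = 401.896667
Syy = Σy² − (Σy)²/n = 11492.2355 − 9580.010417 = 1912.225083
b = Sxy/Sxx = 401.896667/99.333333 = 4.045940
SSE = Syy − b·Sxy = 1912.225083 − 4.045940·401.896667 = 286.175446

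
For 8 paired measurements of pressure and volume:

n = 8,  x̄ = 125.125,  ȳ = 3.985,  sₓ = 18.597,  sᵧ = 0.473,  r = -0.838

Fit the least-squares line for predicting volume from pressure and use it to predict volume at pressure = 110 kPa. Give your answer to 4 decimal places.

4.3074

b = r · sᵧ/sₓ = -0.838 · 0.473/18.597 = -0.021314
a = ȳ − b·x̄ = 3.985 − (-0.021314)·125.125 = 6.651898
ŷ(110) = a + b·110 = 6.651898 + (-0.021314)·110 = 4.307372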